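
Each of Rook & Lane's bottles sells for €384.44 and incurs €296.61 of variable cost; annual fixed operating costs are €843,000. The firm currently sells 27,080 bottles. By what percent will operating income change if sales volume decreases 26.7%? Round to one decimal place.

Contribution at this volume is 27,080 × €87.83 = €2,378,436.40.
Operating income = contribution − fixed costs = €2,378,436.40 − €843,000 = €1,535,436.40.
So DOL = total CM / EBIT = €2,378,436.40 / €1,535,436.40 = 1.5490.
So EBIT moves 1.5490 × (-26.7%) = -41.4%.

-41.4%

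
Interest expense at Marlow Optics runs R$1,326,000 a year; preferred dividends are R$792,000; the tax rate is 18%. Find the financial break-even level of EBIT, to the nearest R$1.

R$2,291,854

Preferred dividends are paid after tax, so their pre-tax equivalent is R$792,000 ÷ (1 − 0.18) = R$965,853.66.
EPS = 0 when EBIT covers interest plus the pre-tax preferred burden: R$1,326,000 + R$965,853.66 = R$2,291,853.66.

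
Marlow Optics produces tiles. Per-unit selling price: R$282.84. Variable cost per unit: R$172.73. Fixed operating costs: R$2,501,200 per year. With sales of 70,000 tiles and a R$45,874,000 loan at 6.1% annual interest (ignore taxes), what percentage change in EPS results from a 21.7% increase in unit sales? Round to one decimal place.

+69.5%

Total contribution margin = 70,000 × R$110.11 = R$7,707,700.00.
Subtracting fixed costs: EBIT = R$7,707,700.00 − R$2,501,200 = R$5,206,500.00.
After interest of R$2,798,314.00, pre-tax earnings = R$2,408,186.00.
Degree of combined leverage = contribution ÷ (EBIT − I) = R$7,707,700.00 ÷ R$2,408,186.00 = 3.2006.
EPS therefore changes by 3.2006 × (+21.7%) = +69.5%.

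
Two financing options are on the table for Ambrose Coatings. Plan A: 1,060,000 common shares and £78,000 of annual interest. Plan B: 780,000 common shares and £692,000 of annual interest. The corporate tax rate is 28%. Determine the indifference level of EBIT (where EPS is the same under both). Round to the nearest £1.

£2,402,429

At indifference, (EBIT − 78,000)(1 − t)/1,060,000 = (EBIT − 692,000)(1 − t)/780,000.
Cancelling (1 − t) and cross-multiplying: 780,000·(EBIT − 78,000) = 1,060,000·(EBIT − 692,000).
EBIT × (1,060,000 − 780,000) = 692,000 × 1,060,000 − 78,000 × 780,000 = 672,680,000,000, so EBIT = 672,680,000,000 ÷ 280,000 = 2,402,428.57.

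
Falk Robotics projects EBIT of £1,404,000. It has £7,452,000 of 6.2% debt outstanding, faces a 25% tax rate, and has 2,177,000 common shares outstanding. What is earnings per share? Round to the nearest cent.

£0.32

Pre-tax income = £1,404,000 − £462,024.00 = £941,976.00.
Net income = £941,976.00 × (1 − 0.25) = £706,482.00.
Per share: £706,482.00 / 2,177,000 shares = £0.32.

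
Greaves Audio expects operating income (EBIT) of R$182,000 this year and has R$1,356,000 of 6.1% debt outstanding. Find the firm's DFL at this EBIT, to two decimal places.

1.83

Annual interest charges come to R$82,716.00.
DFL = EBIT ÷ (EBIT − I) = R$182,000 ÷ (R$182,000 − R$82,716.00) = R$182,000 ÷ R$99,284.00 = 1.8331.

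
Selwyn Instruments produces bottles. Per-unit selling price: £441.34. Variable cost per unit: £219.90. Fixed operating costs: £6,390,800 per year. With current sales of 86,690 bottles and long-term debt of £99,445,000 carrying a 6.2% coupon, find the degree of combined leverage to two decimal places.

2.89

At 86,690 units, contribution = 86,690 × £221.44 = £19,196,633.60.
Operating income = contribution − fixed costs = £19,196,633.60 − £6,390,800 = £12,805,833.60. Interest = £6,165,590.00.
DOL = £19,196,633.60 ÷ £12,805,833.60 = 1.4991; DFL = £12,805,833.60 ÷ £6,640,243.60 = 1.9285.
Combined leverage = 1.4991 × 1.9285 = 2.8910.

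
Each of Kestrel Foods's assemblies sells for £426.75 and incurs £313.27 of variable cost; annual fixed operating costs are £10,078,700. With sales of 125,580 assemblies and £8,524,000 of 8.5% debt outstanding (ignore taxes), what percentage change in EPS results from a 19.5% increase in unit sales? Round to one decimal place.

Contribution at this volume is 125,580 × £113.48 = £14,250,818.40.
Subtracting fixed costs: EBIT = £14,250,818.40 − £10,078,700 = £4,172,118.40.
After interest of £724,540.00, pre-tax earnings = £3,447,578.40.
Degree of combined leverage = contribution ÷ (EBIT − I) = £14,250,818.40 ÷ £3,447,578.40 = 4.1336.
%ΔEPS = DCL × %ΔSales = 4.1336 × +19.5% = +80.6%.

+80.6%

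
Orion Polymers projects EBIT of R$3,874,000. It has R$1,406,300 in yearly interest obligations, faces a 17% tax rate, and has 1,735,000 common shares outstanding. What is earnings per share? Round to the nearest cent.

R$1.18

Pre-tax income = R$3,874,000 − R$1,406,300.00 = R$2,467,700.00.
Net income = R$2,467,700.00 × (1 − 0.17) = R$2,048,191.00.
Per share: R$2,048,191.00 / 1,735,000 shares = R$1.18.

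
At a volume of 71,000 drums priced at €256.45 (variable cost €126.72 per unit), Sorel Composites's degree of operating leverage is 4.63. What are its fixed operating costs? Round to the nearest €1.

At 71,000 units, contribution = 71,000 × €129.73 = €9,210,830.00.
DOL = contribution / EBIT, so EBIT = €9,210,830.00 / 4.63 = €1,989,380.13.
And FC = contribution − EBIT = €9,210,830.00 − €1,989,380.13 = €7,221,450.

€7,221,450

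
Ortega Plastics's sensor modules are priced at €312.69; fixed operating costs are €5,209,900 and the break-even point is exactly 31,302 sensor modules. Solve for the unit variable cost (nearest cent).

Contribution per unit must be FC / Q = €5,209,900 / 31,302 = €166.4398.
Hence VC = price − CM = €312.69 − €166.4398 = €146.25.

€146.25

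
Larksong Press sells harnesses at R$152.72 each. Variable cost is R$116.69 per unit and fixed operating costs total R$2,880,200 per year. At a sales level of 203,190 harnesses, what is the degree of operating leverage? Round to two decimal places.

At 203,190 units, contribution = 203,190 × R$36.03 = R$7,320,935.70.
Subtracting fixed costs: EBIT = R$7,320,935.70 − R$2,880,200 = R$4,440,735.70.
DOL = contribution ÷ EBIT = R$7,320,935.70 ÷ R$4,440,735.70 = 1.6486.

1.65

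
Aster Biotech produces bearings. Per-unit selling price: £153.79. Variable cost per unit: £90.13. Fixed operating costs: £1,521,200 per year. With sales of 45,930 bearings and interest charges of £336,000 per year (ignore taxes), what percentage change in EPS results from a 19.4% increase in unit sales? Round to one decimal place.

+53.2%

Total contribution margin = 45,930 × £63.66 = £2,923,903.80.
EBIT = £2,923,903.80 − £1,521,200 = £1,402,703.80.
Interest = £336,000.00, so EBIT − I = £1,066,703.80.
Degree of combined leverage = contribution ÷ (EBIT − I) = £2,923,903.80 ÷ £1,066,703.80 = 2.7411.
%ΔEPS = DCL × %ΔSales = 2.7411 × +19.4% = +53.2%.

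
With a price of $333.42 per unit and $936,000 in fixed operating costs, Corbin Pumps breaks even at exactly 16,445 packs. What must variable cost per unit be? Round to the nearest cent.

$276.50

Contribution per unit must be FC / Q = $936,000 / 16,445 = $56.9170.
Hence VC = price − CM = $333.42 − $56.9170 = $276.50.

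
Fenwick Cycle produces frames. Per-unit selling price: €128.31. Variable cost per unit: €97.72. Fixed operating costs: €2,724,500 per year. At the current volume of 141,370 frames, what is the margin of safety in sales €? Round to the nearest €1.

Each unit contributes €128.31 − €97.72 = €30.59. Break-even units = €2,724,500 ÷ €30.59 = 89,065.05; break-even revenue = 89,065.05 × €128.31 = €11,427,937.07.
Actual sales revenue = 141,370 × €128.31 = €18,139,184.70.
Margin of safety = €18,139,184.70 − €11,427,937.07 = €6,711,248.

€6,711,248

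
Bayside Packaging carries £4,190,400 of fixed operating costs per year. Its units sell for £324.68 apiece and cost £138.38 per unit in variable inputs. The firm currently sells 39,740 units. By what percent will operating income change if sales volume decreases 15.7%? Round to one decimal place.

-36.2%

Total contribution margin = 39,740 × £186.30 = £7,403,562.00.
Operating income = contribution − fixed costs = £7,403,562.00 − £4,190,400 = £3,213,162.00.
DOL = contribution ÷ EBIT = £7,403,562.00 ÷ £3,213,162.00 = 2.3041.
%ΔEBIT = DOL × %ΔSales = 2.3041 × -15.7% = -36.2%.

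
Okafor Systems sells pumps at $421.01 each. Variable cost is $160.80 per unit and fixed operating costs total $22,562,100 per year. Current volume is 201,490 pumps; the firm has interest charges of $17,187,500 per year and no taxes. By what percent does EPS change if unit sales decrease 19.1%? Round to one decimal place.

Contribution at this volume is 201,490 × $260.21 = $52,429,712.90.
Subtracting fixed costs: EBIT = $52,429,712.90 − $22,562,100 = $29,867,612.90.
After interest of $17,187,500.00, pre-tax earnings = $12,680,112.90.
Degree of combined leverage = contribution ÷ (EBIT − I) = $52,429,712.90 ÷ $12,680,112.90 = 4.1348.
EPS therefore changes by 4.1348 × (-19.1%) = -79.0%.

-79.0%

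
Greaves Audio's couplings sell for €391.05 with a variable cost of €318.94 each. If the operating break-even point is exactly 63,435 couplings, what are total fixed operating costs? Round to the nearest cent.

Each unit contributes €391.05 − €318.94 = €72.11.
Fixed costs = break-even units × CM = 63,435 × €72.11 = €4,574,297.85.

€4,574,297.85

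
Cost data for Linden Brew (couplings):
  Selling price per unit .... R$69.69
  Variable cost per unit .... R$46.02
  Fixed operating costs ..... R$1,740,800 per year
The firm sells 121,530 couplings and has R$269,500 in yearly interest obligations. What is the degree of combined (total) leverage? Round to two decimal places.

Contribution at this volume is 121,530 × R$23.67 = R$2,876,615.10.
Operating income = contribution − fixed costs = R$2,876,615.10 − R$1,740,800 = R$1,135,815.10. Interest = R$269,500.00, so EBIT − I = R$866,315.10.
DCL = contribution ÷ (EBIT − I) = R$2,876,615.10 ÷ R$866,315.10 = 3.3205.

3.32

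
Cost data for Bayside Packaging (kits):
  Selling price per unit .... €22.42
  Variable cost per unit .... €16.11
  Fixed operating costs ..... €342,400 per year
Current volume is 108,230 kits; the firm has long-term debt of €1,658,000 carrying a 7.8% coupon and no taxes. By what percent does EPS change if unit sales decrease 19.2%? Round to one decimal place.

Contribution at this volume is 108,230 × €6.31 = €682,931.30.
Subtracting fixed costs: EBIT = €682,931.30 − €342,400 = €340,531.30.
Interest = €129,324.00, so EBIT − I = €211,207.30.
DCL = total CM / (EBIT − I) = €682,931.30 / €211,207.30 = 3.2335.
EPS therefore changes by 3.2335 × (-19.2%) = -62.1%.

-62.1%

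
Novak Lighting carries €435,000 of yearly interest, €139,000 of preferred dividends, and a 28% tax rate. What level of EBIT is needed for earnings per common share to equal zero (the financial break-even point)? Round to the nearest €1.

Preferred dividends are paid after tax, so their pre-tax equivalent is €139,000 ÷ (1 − 0.28) = €193,055.56.
EPS = 0 when EBIT covers interest plus the pre-tax preferred burden: €435,000 + €193,055.56 = €628,055.56.

€628,056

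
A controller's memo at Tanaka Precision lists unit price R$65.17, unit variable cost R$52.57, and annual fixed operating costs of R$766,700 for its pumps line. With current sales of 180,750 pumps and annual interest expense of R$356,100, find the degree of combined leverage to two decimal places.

Contribution at this volume is 180,750 × R$12.60 = R$2,277,450.00.
Operating income = contribution − fixed costs = R$2,277,450.00 − R$766,700 = R$1,510,750.00. Interest = R$356,100.00.
DOL = R$2,277,450.00 ÷ R$1,510,750.00 = 1.5075; DFL = R$1,510,750.00 ÷ R$1,154,650.00 = 1.3084.
DCL = DOL × DFL = 1.5075 × 1.3084 = 1.9724.

1.97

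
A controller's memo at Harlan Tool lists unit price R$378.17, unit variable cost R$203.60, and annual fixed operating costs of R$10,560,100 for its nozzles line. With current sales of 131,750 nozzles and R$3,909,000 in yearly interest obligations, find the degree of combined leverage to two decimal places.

Contribution at this volume is 131,750 × R$174.57 = R$22,999,597.50.
Operating income = contribution − fixed costs = R$22,999,597.50 − R$10,560,100 = R$12,439,497.50. Interest = R$3,909,000.00.
DOL = R$22,999,597.50 ÷ R$12,439,497.50 = 1.8489; DFL = R$12,439,497.50 ÷ R$8,530,497.50 = 1.4582.
DCL = DOL × DFL = 1.8489 × 1.4582 = 2.6961.

2.70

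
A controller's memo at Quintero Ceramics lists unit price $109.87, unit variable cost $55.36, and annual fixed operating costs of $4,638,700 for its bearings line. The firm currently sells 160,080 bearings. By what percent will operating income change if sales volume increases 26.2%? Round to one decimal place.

+55.9%

At 160,080 units, contribution = 160,080 × $54.51 = $8,725,960.80.
Operating income = contribution − fixed costs = $8,725,960.80 − $4,638,700 = $4,087,260.80.
So DOL = total CM / EBIT = $8,725,960.80 / $4,087,260.80 = 2.1349.
Operating income changes by 2.1349 × +26.2% = +55.9%.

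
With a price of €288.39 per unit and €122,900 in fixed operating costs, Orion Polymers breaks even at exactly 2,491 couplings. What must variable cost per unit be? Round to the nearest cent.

Contribution per unit must be FC / Q = €122,900 / 2,491 = €49.3376.
Hence VC = price − CM = €288.39 − €49.3376 = €239.05.

€239.05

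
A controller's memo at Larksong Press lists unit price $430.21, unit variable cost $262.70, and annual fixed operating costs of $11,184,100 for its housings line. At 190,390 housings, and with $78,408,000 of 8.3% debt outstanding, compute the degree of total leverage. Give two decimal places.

Contribution at this volume is 190,390 × $167.51 = $31,892,228.90.
Operating income = contribution − fixed costs = $31,892,228.90 − $11,184,100 = $20,708,128.90. Interest = $6,507,864.00.
DOL = $31,892,228.90 ÷ $20,708,128.90 = 1.5401; DFL = $20,708,128.90 ÷ $14,200,264.90 = 1.4583.
Combined leverage = 1.5401 × 1.4583 = 2.2459.

2.25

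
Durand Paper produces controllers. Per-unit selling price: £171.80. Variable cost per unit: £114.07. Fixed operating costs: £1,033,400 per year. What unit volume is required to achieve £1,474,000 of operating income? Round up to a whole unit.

Unit CM = price − variable cost = £171.80 − £114.07 = £57.73.
Required volume = (fixed costs + target profit) ÷ CM = (£1,033,400 + £1,474,000) ÷ £57.73 = 43,433.22, so 43,434 controllers.

43,434 controllers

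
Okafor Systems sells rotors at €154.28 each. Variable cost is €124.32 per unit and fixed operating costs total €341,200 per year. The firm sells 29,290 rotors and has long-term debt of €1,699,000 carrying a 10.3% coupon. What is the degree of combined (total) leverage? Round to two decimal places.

2.43

At 29,290 units, contribution = 29,290 × €29.96 = €877,528.40.
EBIT = €877,528.40 − €341,200 = €536,328.40. Interest = €174,997.00.
DOL = €877,528.40 ÷ €536,328.40 = 1.6362; DFL = €536,328.40 ÷ €361,331.40 = 1.4843.
Combined leverage = 1.6362 × 1.4843 = 2.4286.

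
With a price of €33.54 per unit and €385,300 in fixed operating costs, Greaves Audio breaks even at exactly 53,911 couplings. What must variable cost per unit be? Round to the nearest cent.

€26.39

At break-even, FC = Q × (P − VC), so P − VC = €385,300 ÷ 53,911 = €7.1470.
Variable cost per unit = €33.54 − €7.1470 = €26.39.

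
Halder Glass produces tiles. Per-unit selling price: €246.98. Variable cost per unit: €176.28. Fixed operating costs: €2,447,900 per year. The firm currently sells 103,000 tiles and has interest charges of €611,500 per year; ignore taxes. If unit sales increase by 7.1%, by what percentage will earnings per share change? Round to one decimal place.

Total contribution margin = 103,000 × €70.70 = €7,282,100.00.
EBIT = €7,282,100.00 − €2,447,900 = €4,834,200.00.
Interest = €611,500.00, so EBIT − I = €4,222,700.00.
DCL = total CM / (EBIT − I) = €7,282,100.00 / €4,222,700.00 = 1.7245.
%ΔEPS = DCL × %ΔSales = 1.7245 × +7.1% = +12.2%.

+12.2%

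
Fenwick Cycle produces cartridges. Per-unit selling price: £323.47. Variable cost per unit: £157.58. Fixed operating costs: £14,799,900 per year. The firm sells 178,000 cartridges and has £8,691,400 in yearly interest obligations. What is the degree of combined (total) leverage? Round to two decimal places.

4.89

Contribution at this volume is 178,000 × £165.89 = £29,528,420.00.
Subtracting fixed costs: EBIT = £29,528,420.00 − £14,799,900 = £14,728,520.00. Interest = £8,691,400.00, so EBIT − I = £6,037,120.00.
Degree of total leverage = total CM / (EBIT − interest) = £29,528,420.00 / £6,037,120.00 = 4.8911.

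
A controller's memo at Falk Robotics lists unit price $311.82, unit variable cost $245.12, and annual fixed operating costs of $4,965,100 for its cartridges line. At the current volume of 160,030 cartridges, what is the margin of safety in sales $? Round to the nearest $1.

Each unit contributes $311.82 − $245.12 = $66.70. Break-even units = $4,965,100 ÷ $66.70 = 74,439.28; break-even revenue = 74,439.28 × $311.82 = $23,211,656.40.
Actual sales revenue = 160,030 × $311.82 = $49,900,554.60.
Margin of safety = $49,900,554.60 − $23,211,656.40 = $26,688,898.

$26,688,898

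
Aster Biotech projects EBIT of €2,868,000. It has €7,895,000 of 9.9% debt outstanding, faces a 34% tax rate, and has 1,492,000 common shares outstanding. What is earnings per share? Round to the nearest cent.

€0.92

Pre-tax income = €2,868,000 − €781,605.00 = €2,086,395.00.
Net income = €2,086,395.00 × (1 − 0.34) = €1,377,020.70.
Per share: €1,377,020.70 / 1,492,000 shares = €0.92.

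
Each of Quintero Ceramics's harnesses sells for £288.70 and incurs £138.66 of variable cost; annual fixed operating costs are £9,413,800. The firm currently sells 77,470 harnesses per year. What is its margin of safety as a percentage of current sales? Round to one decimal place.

19.0%

Each unit contributes £288.70 − £138.66 = £150.04. Break-even units = £9,413,800 ÷ £150.04 = 62,741.94; break-even revenue = 62,741.94 × £288.70 = £18,113,596.77.
Actual sales revenue = 77,470 × £288.70 = £22,365,589.00.
Margin of safety = (£22,365,589.00 − £18,113,596.77) ÷ £22,365,589.00 = 19.0%.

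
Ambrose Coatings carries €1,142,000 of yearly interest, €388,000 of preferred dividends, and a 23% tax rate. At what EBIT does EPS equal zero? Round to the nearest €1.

Grossing the preferred dividend up to pre-tax terms: €388,000 / (1 − 0.23) = €503,896.10.
EPS = 0 when EBIT covers interest plus the pre-tax preferred burden: €1,142,000 + €503,896.10 = €1,645,896.10.

€1,645,896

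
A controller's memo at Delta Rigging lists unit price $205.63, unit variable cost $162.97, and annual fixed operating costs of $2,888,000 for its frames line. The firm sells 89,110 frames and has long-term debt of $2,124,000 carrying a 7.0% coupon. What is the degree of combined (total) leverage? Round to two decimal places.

4.97

Contribution at this volume is 89,110 × $42.66 = $3,801,432.60.
EBIT = $3,801,432.60 − $2,888,000 = $913,432.60. Interest = $148,680.00, so EBIT − I = $764,752.60.
DCL = contribution ÷ (EBIT − I) = $3,801,432.60 ÷ $764,752.60 = 4.9708.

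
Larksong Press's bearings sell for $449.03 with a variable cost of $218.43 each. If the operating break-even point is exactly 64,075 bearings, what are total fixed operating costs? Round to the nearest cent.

Contribution margin per unit = $449.03 − $218.43 = $230.60.
Since BE = FC / CM, FC = 64,075 × $230.60 = $14,775,695.00.

$14,775,695.00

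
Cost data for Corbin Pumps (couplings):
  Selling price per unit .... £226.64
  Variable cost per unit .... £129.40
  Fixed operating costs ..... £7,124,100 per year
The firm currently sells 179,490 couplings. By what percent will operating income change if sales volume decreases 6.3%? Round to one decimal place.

-10.6%

At 179,490 units, contribution = 179,490 × £97.24 = £17,453,607.60.
Subtracting fixed costs: EBIT = £17,453,607.60 − £7,124,100 = £10,329,507.60.
DOL = contribution ÷ EBIT = £17,453,607.60 ÷ £10,329,507.60 = 1.6897.
So EBIT moves 1.6897 × (-6.3%) = -10.6%.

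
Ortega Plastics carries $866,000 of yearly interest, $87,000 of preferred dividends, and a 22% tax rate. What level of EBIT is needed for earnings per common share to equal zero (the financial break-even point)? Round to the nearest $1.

$977,538

Grossing the preferred dividend up to pre-tax terms: $87,000 / (1 − 0.22) = $111,538.46.
EPS = 0 when EBIT covers interest plus the pre-tax preferred burden: $866,000 + $111,538.46 = $977,538.46.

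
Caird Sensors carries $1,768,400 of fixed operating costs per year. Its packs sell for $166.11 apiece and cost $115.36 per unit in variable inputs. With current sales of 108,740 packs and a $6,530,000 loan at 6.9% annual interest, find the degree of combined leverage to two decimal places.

Total contribution margin = 108,740 × $50.75 = $5,518,555.00.
EBIT = $5,518,555.00 − $1,768,400 = $3,750,155.00. Interest = $450,570.00, so EBIT − I = $3,299,585.00.
DCL = contribution ÷ (EBIT − I) = $5,518,555.00 ÷ $3,299,585.00 = 1.6725.

1.67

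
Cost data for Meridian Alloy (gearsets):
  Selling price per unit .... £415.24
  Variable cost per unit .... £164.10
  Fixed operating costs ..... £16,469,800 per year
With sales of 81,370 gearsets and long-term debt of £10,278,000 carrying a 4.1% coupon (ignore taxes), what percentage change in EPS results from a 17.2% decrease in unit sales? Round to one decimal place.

Total contribution margin = 81,370 × £251.14 = £20,435,261.80.
Operating income = contribution − fixed costs = £20,435,261.80 − £16,469,800 = £3,965,461.80.
Interest = £421,398.00, so EBIT − I = £3,544,063.80.
Degree of combined leverage = contribution ÷ (EBIT − I) = £20,435,261.80 ÷ £3,544,063.80 = 5.7661.
%ΔEPS = DCL × %ΔSales = 5.7661 × -17.2% = -99.2%.

-99.2%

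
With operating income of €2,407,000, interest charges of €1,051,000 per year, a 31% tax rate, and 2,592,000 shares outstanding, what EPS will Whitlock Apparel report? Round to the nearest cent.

Interest = €1,051,000.00, so EBT = €2,407,000 − €1,051,000.00 = €1,356,000.00.
Net income = €1,356,000.00 × (1 − 0.31) = €935,640.00.
EPS = €935,640.00 ÷ 2,592,000 = €0.36.

€0.36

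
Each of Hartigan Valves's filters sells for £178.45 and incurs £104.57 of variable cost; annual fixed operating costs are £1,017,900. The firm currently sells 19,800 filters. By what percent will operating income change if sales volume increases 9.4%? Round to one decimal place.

+30.9%

Total contribution margin = 19,800 × £73.88 = £1,462,824.00.
Operating income = contribution − fixed costs = £1,462,824.00 − £1,017,900 = £444,924.00.
DOL = contribution ÷ EBIT = £1,462,824.00 ÷ £444,924.00 = 3.2878.
%ΔEBIT = DOL × %ΔSales = 3.2878 × +9.4% = +30.9%.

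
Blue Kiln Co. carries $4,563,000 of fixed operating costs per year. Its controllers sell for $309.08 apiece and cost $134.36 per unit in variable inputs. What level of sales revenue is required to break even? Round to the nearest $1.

CM per unit = $309.08 − $134.36 = $174.72; CM ratio = $174.72 / $309.08 = 0.5653.
Break-even sales = FC ÷ CM ratio = $4,563,000 × $309.08 / $174.72 = $8,071,955.

$8,071,955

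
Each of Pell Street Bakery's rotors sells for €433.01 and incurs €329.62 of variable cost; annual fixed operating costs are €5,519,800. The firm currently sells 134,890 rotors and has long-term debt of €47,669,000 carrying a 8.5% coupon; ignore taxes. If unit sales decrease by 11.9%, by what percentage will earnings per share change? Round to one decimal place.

Total contribution margin = 134,890 × €103.39 = €13,946,277.10.
Operating income = contribution − fixed costs = €13,946,277.10 − €5,519,800 = €8,426,477.10.
Interest = €4,051,865.00, so EBIT − I = €4,374,612.10.
Degree of combined leverage = contribution ÷ (EBIT − I) = €13,946,277.10 ÷ €4,374,612.10 = 3.1880.
%ΔEPS = DCL × %ΔSales = 3.1880 × -11.9% = -37.9%.

-37.9%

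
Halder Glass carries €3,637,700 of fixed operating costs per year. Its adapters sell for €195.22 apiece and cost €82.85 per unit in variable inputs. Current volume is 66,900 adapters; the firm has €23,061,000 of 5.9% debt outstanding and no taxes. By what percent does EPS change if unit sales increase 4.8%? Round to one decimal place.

+14.3%

Total contribution margin = 66,900 × €112.37 = €7,517,553.00.
Operating income = contribution − fixed costs = €7,517,553.00 − €3,637,700 = €3,879,853.00.
Interest = €1,360,599.00, so EBIT − I = €2,519,254.00.
DCL = total CM / (EBIT − I) = €7,517,553.00 / €2,519,254.00 = 2.9840.
EPS therefore changes by 2.9840 × (+4.8%) = +14.3%.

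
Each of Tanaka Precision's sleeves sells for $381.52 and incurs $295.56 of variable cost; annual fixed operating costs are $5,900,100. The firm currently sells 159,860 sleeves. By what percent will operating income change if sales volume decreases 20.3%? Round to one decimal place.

Total contribution margin = 159,860 × $85.96 = $13,741,565.60.
Operating income = contribution − fixed costs = $13,741,565.60 − $5,900,100 = $7,841,465.60.
So DOL = total CM / EBIT = $13,741,565.60 / $7,841,465.60 = 1.7524.
Operating income changes by 1.7524 × -20.3% = -35.6%.

-35.6%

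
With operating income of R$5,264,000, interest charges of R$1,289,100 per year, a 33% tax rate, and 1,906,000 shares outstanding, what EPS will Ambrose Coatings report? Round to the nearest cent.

Pre-tax income = R$5,264,000 − R$1,289,100.00 = R$3,974,900.00.
After tax at 33%: net income = R$3,974,900.00 × 0.67 = R$2,663,183.00.
Per share: R$2,663,183.00 / 1,906,000 shares = R$1.40.

R$1.40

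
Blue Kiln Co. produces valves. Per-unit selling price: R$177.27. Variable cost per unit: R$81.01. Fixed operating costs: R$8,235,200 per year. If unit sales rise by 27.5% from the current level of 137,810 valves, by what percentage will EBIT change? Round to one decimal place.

+72.5%

Total contribution margin = 137,810 × R$96.26 = R$13,265,590.60.
EBIT = R$13,265,590.60 − R$8,235,200 = R$5,030,390.60.
DOL = contribution ÷ EBIT = R$13,265,590.60 ÷ R$5,030,390.60 = 2.6371.
%ΔEBIT = DOL × %ΔSales = 2.6371 × +27.5% = +72.5%.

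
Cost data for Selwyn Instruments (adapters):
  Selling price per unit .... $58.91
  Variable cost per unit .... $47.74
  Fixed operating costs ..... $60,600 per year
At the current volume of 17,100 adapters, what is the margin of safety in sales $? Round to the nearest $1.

Unit CM = price − variable cost = $58.91 − $47.74 = $11.17. Break-even units = $60,600 ÷ $11.17 = 5,425.25; break-even revenue = 5,425.25 × $58.91 = $319,601.25.
Actual sales revenue = 17,100 × $58.91 = $1,007,361.00.
Margin of safety = $1,007,361.00 − $319,601.25 = $687,760.

$687,760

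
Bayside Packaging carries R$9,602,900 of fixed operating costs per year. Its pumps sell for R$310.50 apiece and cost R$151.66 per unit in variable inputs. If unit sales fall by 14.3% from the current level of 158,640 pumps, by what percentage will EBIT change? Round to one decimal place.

Total contribution margin = 158,640 × R$158.84 = R$25,198,377.60.
EBIT = R$25,198,377.60 − R$9,602,900 = R$15,595,477.60.
DOL = contribution ÷ EBIT = R$25,198,377.60 ÷ R$15,595,477.60 = 1.6157.
Operating income changes by 1.6157 × -14.3% = -23.1%.

-23.1%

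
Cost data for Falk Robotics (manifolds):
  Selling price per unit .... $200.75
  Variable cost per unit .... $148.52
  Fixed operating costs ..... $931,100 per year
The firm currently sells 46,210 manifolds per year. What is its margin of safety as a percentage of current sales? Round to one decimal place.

Unit CM = price − variable cost = $200.75 − $148.52 = $52.23. Break-even units = $931,100 ÷ $52.23 = 17,826.92; break-even revenue = 17,826.92 × $200.75 = $3,578,754.07.
Current sales = 46,210 × $200.75 = $9,276,657.50.
Margin of safety = ($9,276,657.50 − $3,578,754.07) ÷ $9,276,657.50 = 61.4%.

61.4%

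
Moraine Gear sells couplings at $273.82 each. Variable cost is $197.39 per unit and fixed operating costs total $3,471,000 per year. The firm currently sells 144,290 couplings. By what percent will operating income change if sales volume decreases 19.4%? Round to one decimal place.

-28.3%

At 144,290 units, contribution = 144,290 × $76.43 = $11,028,084.70.
Subtracting fixed costs: EBIT = $11,028,084.70 − $3,471,000 = $7,557,084.70.
Degree of operating leverage = $11,028,084.70 / $7,557,084.70 = 1.4593.
So EBIT moves 1.4593 × (-19.4%) = -28.3%.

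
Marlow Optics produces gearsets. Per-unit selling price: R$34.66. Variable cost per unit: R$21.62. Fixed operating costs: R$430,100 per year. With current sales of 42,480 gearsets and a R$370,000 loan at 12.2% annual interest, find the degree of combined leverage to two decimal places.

Contribution at this volume is 42,480 × R$13.04 = R$553,939.20.
EBIT = R$553,939.20 − R$430,100 = R$123,839.20. Interest = R$45,140.00.
DOL = R$553,939.20 ÷ R$123,839.20 = 4.4731; DFL = R$123,839.20 ÷ R$78,699.20 = 1.5736.
Combined leverage = 4.4731 × 1.5736 = 7.0389.

7.04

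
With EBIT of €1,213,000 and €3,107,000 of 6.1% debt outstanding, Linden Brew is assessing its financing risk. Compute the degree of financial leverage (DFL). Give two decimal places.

1.19

Interest = €189,527.00.
Degree of financial leverage = EBIT / (EBIT − interest) = €1,213,000 / €1,023,473.00 = 1.1852.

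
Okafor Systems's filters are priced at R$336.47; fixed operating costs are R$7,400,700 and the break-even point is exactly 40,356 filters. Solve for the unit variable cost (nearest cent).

Contribution per unit must be FC / Q = R$7,400,700 / 40,356 = R$183.3854.
Variable cost per unit = R$336.47 − R$183.3854 = R$153.08.

R$153.08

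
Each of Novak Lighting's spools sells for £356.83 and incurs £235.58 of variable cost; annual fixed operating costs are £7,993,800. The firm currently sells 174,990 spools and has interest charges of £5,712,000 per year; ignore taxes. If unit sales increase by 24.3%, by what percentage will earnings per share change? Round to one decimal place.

Contribution at this volume is 174,990 × £121.25 = £21,217,537.50.
EBIT = £21,217,537.50 − £7,993,800 = £13,223,737.50.
Interest = £5,712,000.00, so EBIT − I = £7,511,737.50.
DCL = total CM / (EBIT − I) = £21,217,537.50 / £7,511,737.50 = 2.8246.
%ΔEPS = DCL × %ΔSales = 2.8246 × +24.3% = +68.6%.

+68.6%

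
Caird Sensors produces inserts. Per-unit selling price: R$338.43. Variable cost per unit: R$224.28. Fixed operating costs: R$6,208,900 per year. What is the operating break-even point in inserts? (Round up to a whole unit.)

Unit CM = price − variable cost = R$338.43 − R$224.28 = R$114.15.
Units to break even: R$6,208,900 ÷ R$114.15 = 54,392.47, rounded up to 54,393.

54,393 inserts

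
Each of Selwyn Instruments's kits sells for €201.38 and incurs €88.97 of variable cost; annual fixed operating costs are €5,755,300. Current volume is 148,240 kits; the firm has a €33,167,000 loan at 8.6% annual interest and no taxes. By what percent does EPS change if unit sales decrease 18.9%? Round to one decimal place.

-39.1%

Total contribution margin = 148,240 × €112.41 = €16,663,658.40.
Operating income = contribution − fixed costs = €16,663,658.40 − €5,755,300 = €10,908,358.40.
Interest = €2,852,362.00, so EBIT − I = €8,055,996.40.
Degree of combined leverage = contribution ÷ (EBIT − I) = €16,663,658.40 ÷ €8,055,996.40 = 2.0685.
%ΔEPS = DCL × %ΔSales = 2.0685 × -18.9% = -39.1%.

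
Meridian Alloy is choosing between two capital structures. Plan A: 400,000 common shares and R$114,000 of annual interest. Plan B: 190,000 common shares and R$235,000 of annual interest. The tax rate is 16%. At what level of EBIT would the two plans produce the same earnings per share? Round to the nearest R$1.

At indifference, (EBIT − 114,000)(1 − t)/400,000 = (EBIT − 235,000)(1 − t)/190,000.
The (1 − t) factor cancels: (EBIT − 114,000) × 190,000 = (EBIT − 235,000) × 400,000.
EBIT × (400,000 − 190,000) = 235,000 × 400,000 − 114,000 × 190,000 = 72,340,000,000, so EBIT = 72,340,000,000 ÷ 210,000 = 344,476.19.

R$344,476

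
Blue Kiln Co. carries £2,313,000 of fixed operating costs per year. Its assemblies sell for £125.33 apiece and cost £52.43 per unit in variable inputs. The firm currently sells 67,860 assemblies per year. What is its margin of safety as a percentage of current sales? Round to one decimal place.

53.2%

Contribution margin per unit = £125.33 − £52.43 = £72.90. Break-even units = £2,313,000 ÷ £72.90 = 31,728.40; break-even revenue = 31,728.40 × £125.33 = £3,976,519.75.
Current sales = 67,860 × £125.33 = £8,504,893.80.
Margin of safety = (£8,504,893.80 − £3,976,519.75) ÷ £8,504,893.80 = 53.2%.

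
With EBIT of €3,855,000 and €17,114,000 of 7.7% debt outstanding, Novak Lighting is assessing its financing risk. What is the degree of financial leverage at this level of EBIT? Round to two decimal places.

1.52

Interest = €1,317,778.00.
DFL = EBIT ÷ (EBIT − I) = €3,855,000 ÷ (€3,855,000 − €1,317,778.00) = €3,855,000 ÷ €2,537,222.00 = 1.5194.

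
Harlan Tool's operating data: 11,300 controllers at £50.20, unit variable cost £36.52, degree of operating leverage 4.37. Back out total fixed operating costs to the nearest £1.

£119,210

Contribution at this volume is 11,300 × £13.68 = £154,584.00.
Since DOL = CM ÷ EBIT, EBIT = £154,584.00 ÷ 4.37 = £35,373.91.
Fixed costs = CM − EBIT = £154,584.00 − £35,373.91 = £119,210.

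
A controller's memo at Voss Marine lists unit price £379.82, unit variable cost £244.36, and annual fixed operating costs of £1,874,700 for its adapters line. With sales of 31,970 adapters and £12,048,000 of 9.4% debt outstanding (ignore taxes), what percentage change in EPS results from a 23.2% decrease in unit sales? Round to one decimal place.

Total contribution margin = 31,970 × £135.46 = £4,330,656.20.
EBIT = £4,330,656.20 − £1,874,700 = £2,455,956.20.
Interest = £1,132,512.00, so EBIT − I = £1,323,444.20.
Degree of combined leverage = contribution ÷ (EBIT − I) = £4,330,656.20 ÷ £1,323,444.20 = 3.2723.
EPS therefore changes by 3.2723 × (-23.2%) = -75.9%.

-75.9%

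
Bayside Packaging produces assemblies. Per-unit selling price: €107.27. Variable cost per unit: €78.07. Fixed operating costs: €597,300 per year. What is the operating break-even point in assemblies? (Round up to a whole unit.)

Contribution margin per unit = €107.27 − €78.07 = €29.20.
Units to break even: €597,300 ÷ €29.20 = 20,455.48, rounded up to 20,456.

20,456 assemblies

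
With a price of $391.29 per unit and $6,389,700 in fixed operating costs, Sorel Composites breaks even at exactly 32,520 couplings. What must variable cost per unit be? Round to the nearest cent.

At break-even, FC = Q × (P − VC), so P − VC = $6,389,700 ÷ 32,520 = $196.4852.
Variable cost per unit = $391.29 − $196.4852 = $194.80.

$194.80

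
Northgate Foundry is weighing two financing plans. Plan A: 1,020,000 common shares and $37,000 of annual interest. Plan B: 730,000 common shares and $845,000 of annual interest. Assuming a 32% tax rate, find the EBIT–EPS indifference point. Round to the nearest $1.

$2,878,931

Set EPS_A = EPS_B: (EBIT − $37,000)(1 − 0.32) ÷ 1,020,000 = (EBIT − $845,000)(1 − 0.32) ÷ 730,000.
The (1 − t) factor cancels: (EBIT − 37,000) × 730,000 = (EBIT − 845,000) × 1,020,000.
Solving, EBIT = (845,000·1,020,000 − 37,000·730,000) / (1,020,000 − 730,000) = 834,890,000,000 / 290,000 = 2,878,931.03.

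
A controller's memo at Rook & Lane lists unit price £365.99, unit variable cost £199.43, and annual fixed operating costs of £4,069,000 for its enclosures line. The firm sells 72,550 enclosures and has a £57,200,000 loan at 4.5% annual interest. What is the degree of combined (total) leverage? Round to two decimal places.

2.22

Contribution at this volume is 72,550 × £166.56 = £12,083,928.00.
EBIT = £12,083,928.00 − £4,069,000 = £8,014,928.00. Interest = £2,574,000.00.
DOL = £12,083,928.00 ÷ £8,014,928.00 = 1.5077; DFL = £8,014,928.00 ÷ £5,440,928.00 = 1.4731.
Combined leverage = 1.5077 × 1.4731 = 2.2210.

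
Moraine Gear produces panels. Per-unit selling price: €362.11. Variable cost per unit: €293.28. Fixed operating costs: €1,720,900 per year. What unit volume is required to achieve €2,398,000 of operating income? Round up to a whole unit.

59,842 panels

Unit CM = price − variable cost = €362.11 − €293.28 = €68.83.
Required volume = (fixed costs + target profit) ÷ CM = (€1,720,900 + €2,398,000) ÷ €68.83 = 59,841.64, so 59,842 panels.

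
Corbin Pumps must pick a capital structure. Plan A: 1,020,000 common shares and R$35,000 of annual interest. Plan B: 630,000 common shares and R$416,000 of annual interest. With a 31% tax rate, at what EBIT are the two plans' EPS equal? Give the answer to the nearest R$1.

At indifference, (EBIT − 35,000)(1 − t)/1,020,000 = (EBIT − 416,000)(1 − t)/630,000.
Cancelling (1 − t) and cross-multiplying: 630,000·(EBIT − 35,000) = 1,020,000·(EBIT − 416,000).
EBIT × (1,020,000 − 630,000) = 416,000 × 1,020,000 − 35,000 × 630,000 = 402,270,000,000, so EBIT = 402,270,000,000 ÷ 390,000 = 1,031,461.54.

R$1,031,462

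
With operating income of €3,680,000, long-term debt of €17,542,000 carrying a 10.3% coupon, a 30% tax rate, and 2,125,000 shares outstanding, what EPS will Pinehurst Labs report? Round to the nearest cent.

€0.62

Pre-tax income = €3,680,000 − €1,806,826.00 = €1,873,174.00.
Net income = €1,873,174.00 × (1 − 0.30) = €1,311,221.80.
EPS = €1,311,221.80 ÷ 2,125,000 = €0.62.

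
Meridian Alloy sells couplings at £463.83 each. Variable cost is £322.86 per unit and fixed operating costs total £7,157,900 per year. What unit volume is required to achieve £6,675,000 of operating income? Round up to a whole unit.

98,127 couplings

Contribution margin per unit = £463.83 − £322.86 = £140.97.
Need Q such that Q × £140.97 − £7,157,900 = £6,675,000, i.e. Q = £13,832,900 / £140.97 = 98,126.55 → 98,127.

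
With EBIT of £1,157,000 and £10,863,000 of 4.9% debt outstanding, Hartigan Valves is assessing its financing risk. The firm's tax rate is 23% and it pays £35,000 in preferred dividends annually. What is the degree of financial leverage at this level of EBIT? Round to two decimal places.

2.00

Annual interest charges come to £532,287.00.
Pre-tax preferred-dividend burden = £35,000 ÷ (1 − 0.23) = £45,454.55.
DFL = EBIT ÷ [EBIT − I − D_p/(1−t)] = £1,157,000 ÷ [£1,157,000 − £532,287.00 − £45,454.55] = £1,157,000 ÷ £579,258.45 = 1.9974.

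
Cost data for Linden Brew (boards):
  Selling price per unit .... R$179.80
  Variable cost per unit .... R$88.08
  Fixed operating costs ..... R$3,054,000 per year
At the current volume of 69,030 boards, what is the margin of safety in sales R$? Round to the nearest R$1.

Unit CM = price − variable cost = R$179.80 − R$88.08 = R$91.72. Break-even units = R$3,054,000 ÷ R$91.72 = 33,296.99; break-even revenue = 33,296.99 × R$179.80 = R$5,986,798.95.
Actual sales revenue = 69,030 × R$179.80 = R$12,411,594.00.
Margin of safety = R$12,411,594.00 − R$5,986,798.95 = R$6,424,795.

R$6,424,795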